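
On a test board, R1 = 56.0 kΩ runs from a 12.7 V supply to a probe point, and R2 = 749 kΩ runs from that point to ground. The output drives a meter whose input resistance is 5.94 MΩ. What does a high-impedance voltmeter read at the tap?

The load sits in parallel with R2: R2‖R_L = (749 × 5940) / (749 + 5940) = 665.1 kΩ.
V_out = 12.7 × 665.1 / (56.0 + 665.1) = 12.7 × 665.1/721.1 = 11.7 V.

V_out ≈ 11.7 V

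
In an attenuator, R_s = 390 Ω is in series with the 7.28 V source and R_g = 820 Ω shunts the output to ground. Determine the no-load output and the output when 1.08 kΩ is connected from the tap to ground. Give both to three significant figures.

Open-circuit: V = 7.28 × 820/(390 + 820) = 4.93 V.
With the load, R_g becomes R_g‖R_L = 466.1 Ω, so V = 7.28 × 466.1/856.1 = 3.96 V.

Unloaded: 4.93 V; loaded: 3.96 V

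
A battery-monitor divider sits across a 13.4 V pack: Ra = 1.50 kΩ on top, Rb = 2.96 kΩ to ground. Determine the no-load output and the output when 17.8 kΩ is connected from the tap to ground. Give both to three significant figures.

Open-circuit: V = 13.4 × 2.96/(1.50 + 2.96) = 8.89 V.
With the load, Rb becomes Rb‖R_L = 2.538 kΩ, so V = 13.4 × 2.538/4.038 = 8.42 V.

Unloaded: 8.89 V; loaded: 8.42 V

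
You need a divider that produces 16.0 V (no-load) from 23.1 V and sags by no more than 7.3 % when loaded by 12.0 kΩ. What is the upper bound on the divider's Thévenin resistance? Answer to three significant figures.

Loading drop = R_th/(R_th + R_L) ≤ 0.0730, so R_th ≤ R_L · ε/(1−ε) = 12.0 kΩ × 0.0730/0.9270 = 945 Ω.

R_th ≤ 945 Ω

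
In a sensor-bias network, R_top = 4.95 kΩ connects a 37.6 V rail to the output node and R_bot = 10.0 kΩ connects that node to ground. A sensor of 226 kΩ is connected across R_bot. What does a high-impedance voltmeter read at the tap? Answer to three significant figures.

The load sits in parallel with R_bot: R_bot‖R_L = (10.0 × 226) / (10.0 + 226) = 9.576 kΩ.
V_out = 37.6 × 9.576 / (4.95 + 9.576) = 37.6 × 9.576/14.53 = 24.8 V.

V_out ≈ 24.8 V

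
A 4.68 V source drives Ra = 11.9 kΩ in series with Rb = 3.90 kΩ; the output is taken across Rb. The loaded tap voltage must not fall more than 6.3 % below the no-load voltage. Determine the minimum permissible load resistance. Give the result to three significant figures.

R_L(min) ≈ 43.7 kΩ

Output resistance R_th = Ra‖Rb = (11.9 × 3.90)/15.80 = 2.937 kΩ.
The fractional drop is R_th/(R_th + R_L); requiring this ≤ 0.0630 gives R_L ≥ R_th(1/0.0630 − 1) = 2.937 × 14.87 = 43.7 kΩ.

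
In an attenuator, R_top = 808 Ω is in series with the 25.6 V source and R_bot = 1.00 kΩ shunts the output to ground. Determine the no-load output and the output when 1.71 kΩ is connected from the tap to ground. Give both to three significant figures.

Open-circuit: V = 25.6 × 1000/(808 + 1000) = 14.2 V.
With the load, R_bot becomes R_bot‖R_L = 631.0 Ω, so V = 25.6 × 631.0/1439 = 11.2 V.

Unloaded: 14.2 V; loaded: 11.2 V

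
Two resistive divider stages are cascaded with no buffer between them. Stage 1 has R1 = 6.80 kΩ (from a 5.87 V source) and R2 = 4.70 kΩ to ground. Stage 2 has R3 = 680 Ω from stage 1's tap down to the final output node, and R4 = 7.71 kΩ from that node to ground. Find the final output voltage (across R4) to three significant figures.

Stage 2 presents R3+R4 = 8390 Ω as a load on stage 1's tap.
Stage 1's lower leg becomes R2‖(R3+R4) = 3012 Ω, so V_mid = 5.87 × 3012/9812 = 1.802 V.
Stage 2 is itself unloaded: V_out = V_mid × R4/(R3+R4) = 1.802 × 7710/8390 = 1.66 V.

V_out ≈ 1.66 V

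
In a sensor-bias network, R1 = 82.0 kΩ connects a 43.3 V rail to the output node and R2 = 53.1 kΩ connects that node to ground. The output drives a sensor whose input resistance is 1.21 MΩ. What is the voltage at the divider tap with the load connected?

V_out ≈ 16.6 V

The load sits in parallel with R2: R2‖R_L = (53.1 × 1210) / (53.1 + 1210) = 50.87 kΩ.
V_out = 43.3 × 50.87 / (82.0 + 50.87) = 43.3 × 50.87/132.9 = 16.6 V.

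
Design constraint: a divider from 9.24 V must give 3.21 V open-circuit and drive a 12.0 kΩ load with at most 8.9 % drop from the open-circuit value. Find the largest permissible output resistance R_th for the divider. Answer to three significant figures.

Loading drop = R_th/(R_th + R_L) ≤ 0.0890, so R_th ≤ R_L · ε/(1−ε) = 12.0 kΩ × 0.0890/0.9110 = 1.17 kΩ.
(Any R1, R2 with R2/(R1+R2) = 0.347 and R1‖R2 ≤ 1.17 kΩ will meet the spec.)

R_th ≤ 1.17 kΩ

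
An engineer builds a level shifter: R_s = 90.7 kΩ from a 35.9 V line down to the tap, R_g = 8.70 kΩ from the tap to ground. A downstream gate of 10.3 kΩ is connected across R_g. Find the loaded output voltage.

The load sits in parallel with R_g: R_g‖R_L = (8.70 × 10.3) / (8.70 + 10.3) = 4.716 kΩ.
V_out = 35.9 × 4.716 / (90.7 + 4.716) = 35.9 × 4.716/95.42 = 1.77 V.

V_out ≈ 1.77 V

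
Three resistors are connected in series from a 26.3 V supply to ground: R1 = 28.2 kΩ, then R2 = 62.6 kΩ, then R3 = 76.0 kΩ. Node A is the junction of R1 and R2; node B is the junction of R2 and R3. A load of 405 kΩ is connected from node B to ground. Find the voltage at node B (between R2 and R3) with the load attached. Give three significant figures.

At node B, R3 is in parallel with the load: R3‖R_L = 63.99 kΩ.
Below node A the resistance is R2 + (R3‖R_L) = 126.6 kΩ, so V_A = 26.3 × 126.6/154.8 = 21.51 V.
Then V_B = V_A × (R3‖R_L)/(R2 + R3‖R_L) = 21.51 × 63.99/126.6 = 10.9 V.

V ≈ 10.9 V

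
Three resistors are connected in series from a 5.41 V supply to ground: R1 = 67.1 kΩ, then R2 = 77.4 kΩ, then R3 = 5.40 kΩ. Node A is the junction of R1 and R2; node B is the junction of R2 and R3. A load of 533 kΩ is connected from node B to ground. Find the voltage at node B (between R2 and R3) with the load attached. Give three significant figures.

V ≈ 0.193 V

At node B, R3 is in parallel with the load: R3‖R_L = 5.346 kΩ.
Below node A the resistance is R2 + (R3‖R_L) = 82.75 kΩ, so V_A = 5.41 × 82.75/149.8 = 2.987 V.
Then V_B = V_A × (R3‖R_L)/(R2 + R3‖R_L) = 2.987 × 5.346/82.75 = 0.193 V.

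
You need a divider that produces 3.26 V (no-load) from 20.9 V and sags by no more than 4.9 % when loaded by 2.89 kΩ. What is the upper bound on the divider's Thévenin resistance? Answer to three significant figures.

R_th ≤ 149 Ω

Loading drop = R_th/(R_th + R_L) ≤ 0.0490, so R_th ≤ R_L · ε/(1−ε) = 2.89 kΩ × 0.0490/0.9510 = 149 Ω.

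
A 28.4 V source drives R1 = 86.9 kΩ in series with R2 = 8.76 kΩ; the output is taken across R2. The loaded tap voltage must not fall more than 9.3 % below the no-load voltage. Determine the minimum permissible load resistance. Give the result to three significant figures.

Output resistance R_th = R1‖R2 = (86.9 × 8.76)/95.66 = 7.958 kΩ.
The fractional drop is R_th/(R_th + R_L); requiring this ≤ 0.0930 gives R_L ≥ R_th(1/0.0930 − 1) = 7.958 × 9.753 = 77.6 kΩ.

R_L(min) ≈ 77.6 kΩ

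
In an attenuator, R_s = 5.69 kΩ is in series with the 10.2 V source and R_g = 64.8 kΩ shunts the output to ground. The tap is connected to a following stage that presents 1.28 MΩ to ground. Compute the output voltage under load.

The load sits in parallel with R_g: R_g‖R_L = (64.8 × 1280) / (64.8 + 1280) = 61.68 kΩ.
V_out = 10.2 × 61.68 / (5.69 + 61.68) = 10.2 × 61.68/67.37 = 9.34 V.

V_out ≈ 9.34 V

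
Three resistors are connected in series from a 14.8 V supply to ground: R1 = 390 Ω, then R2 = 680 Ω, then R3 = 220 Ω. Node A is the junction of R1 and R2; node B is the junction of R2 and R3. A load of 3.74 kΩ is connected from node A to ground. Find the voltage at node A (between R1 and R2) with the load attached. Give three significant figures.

Below node A the series string R2+R3 = 900.0 Ω sits in parallel with the 3740 Ω load: 725.4 Ω.
V_A = 14.8 × 725.4/(390 + 725.4) = 9.63 V.

V ≈ 9.63 V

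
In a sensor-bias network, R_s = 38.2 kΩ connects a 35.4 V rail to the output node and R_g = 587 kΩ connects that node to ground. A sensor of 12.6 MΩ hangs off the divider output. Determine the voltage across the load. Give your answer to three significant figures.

V_out ≈ 33.1 V

The load sits in parallel with R_g: R_g‖R_L = (587 × 12600) / (587 + 12600) = 560.9 kΩ.
V_out = 35.4 × 560.9 / (38.2 + 560.9) = 35.4 × 560.9/599.1 = 33.1 V.
(Unloaded it would have been 33.2 V.)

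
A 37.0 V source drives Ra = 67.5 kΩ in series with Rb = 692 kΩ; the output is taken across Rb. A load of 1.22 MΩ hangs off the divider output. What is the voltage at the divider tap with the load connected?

The load sits in parallel with Rb: Rb‖R_L = (692 × 1220) / (692 + 1220) = 441.5 kΩ.
V_out = 37.0 × 441.5 / (67.5 + 441.5) = 37.0 × 441.5/509.0 = 32.1 V.

V_out ≈ 32.1 V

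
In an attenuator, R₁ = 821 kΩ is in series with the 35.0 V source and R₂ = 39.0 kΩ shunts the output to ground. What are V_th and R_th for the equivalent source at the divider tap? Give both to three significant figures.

V_th is the open-circuit tap voltage: 35.0 × 39.0/(821 + 39.0) = 1.59 V.
With the supply zeroed, R₁ and R₂ appear in parallel from the tap: R_th = R₁‖R₂ = (821 × 39.0)/860.0 = 37.2 kΩ.

V_th = 1.59 V, R_th = 37.2 kΩ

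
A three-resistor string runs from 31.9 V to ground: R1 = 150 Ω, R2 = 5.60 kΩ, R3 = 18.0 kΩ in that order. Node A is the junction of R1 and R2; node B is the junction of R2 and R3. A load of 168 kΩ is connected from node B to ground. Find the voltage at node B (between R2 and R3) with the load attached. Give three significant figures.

At node B, R3 is in parallel with the load: R3‖R_L = 16260 Ω.
Below node A the resistance is R2 + (R3‖R_L) = 21860 Ω, so V_A = 31.9 × 21860/22010 = 31.68 V.
Then V_B = V_A × (R3‖R_L)/(R2 + R3‖R_L) = 31.68 × 16260/21860 = 23.6 V.

V ≈ 23.6 V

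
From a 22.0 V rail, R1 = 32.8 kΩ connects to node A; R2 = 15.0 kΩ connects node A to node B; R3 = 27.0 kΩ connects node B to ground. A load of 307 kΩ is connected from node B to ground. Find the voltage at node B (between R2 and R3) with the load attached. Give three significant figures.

At node B, R3 is in parallel with the load: R3‖R_L = 24.82 kΩ.
Below node A the resistance is R2 + (R3‖R_L) = 39.82 kΩ, so V_A = 22.0 × 39.82/72.62 = 12.06 V.
Then V_B = V_A × (R3‖R_L)/(R2 + R3‖R_L) = 12.06 × 24.82/39.82 = 7.52 V.

V ≈ 7.52 V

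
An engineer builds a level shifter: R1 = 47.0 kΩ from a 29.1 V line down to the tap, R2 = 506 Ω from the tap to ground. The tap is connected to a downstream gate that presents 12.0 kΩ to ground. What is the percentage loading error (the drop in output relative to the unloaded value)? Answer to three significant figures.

4.00 %

The divider's output (Thévenin) resistance is R1‖R2 = 500.6 Ω.
Fractional drop under load = R_th/(R_th + R_L) = 500.6 / (500.6 + 12000) = 0.04005.
So the output falls by 4.00 %.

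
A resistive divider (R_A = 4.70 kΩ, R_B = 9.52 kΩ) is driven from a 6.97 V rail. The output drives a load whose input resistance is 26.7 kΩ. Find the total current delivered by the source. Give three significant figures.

R_B‖R_L = 7.018 kΩ, so the source sees R_A + R_B‖R_L = 11.72 kΩ.
I = 6.97 V / 11.72 kΩ = 0.595 mA.

I ≈ 0.595 mA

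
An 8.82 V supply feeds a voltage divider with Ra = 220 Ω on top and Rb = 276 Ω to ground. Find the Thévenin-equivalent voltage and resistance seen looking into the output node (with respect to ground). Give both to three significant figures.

V_th is the open-circuit tap voltage: 8.82 × 276/(220 + 276) = 4.91 V.
With the supply zeroed, Ra and Rb appear in parallel from the tap: R_th = Ra‖Rb = (220 × 276)/496.0 = 122 Ω.

V_th = 4.91 V, R_th = 122 Ω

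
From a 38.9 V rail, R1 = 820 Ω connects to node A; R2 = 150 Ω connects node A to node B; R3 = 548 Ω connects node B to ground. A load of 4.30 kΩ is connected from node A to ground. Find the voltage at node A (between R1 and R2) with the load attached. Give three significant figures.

V ≈ 16.4 V

Below node A the series string R2+R3 = 698.0 Ω sits in parallel with the 4300 Ω load: 600.5 Ω.
V_A = 38.9 × 600.5/(820 + 600.5) = 16.4 V.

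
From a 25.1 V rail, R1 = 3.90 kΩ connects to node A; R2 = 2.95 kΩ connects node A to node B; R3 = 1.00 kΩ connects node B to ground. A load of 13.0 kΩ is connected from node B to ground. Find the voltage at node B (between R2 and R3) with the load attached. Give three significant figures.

V ≈ 3.00 V

At node B, R3 is in parallel with the load: R3‖R_L = 0.9286 kΩ.
Below node A the resistance is R2 + (R3‖R_L) = 3.879 kΩ, so V_A = 25.1 × 3.879/7.779 = 12.52 V.
Then V_B = V_A × (R3‖R_L)/(R2 + R3‖R_L) = 12.52 × 0.9286/3.879 = 3.00 V.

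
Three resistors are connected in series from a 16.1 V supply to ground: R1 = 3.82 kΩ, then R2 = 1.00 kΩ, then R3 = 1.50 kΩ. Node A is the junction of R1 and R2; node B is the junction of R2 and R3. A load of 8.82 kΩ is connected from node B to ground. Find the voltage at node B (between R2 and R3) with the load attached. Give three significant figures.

V ≈ 3.38 V

At node B, R3 is in parallel with the load: R3‖R_L = 1.282 kΩ.
Below node A the resistance is R2 + (R3‖R_L) = 2.282 kΩ, so V_A = 16.1 × 2.282/6.102 = 6.021 V.
Then V_B = V_A × (R3‖R_L)/(R2 + R3‖R_L) = 6.021 × 1.282/2.282 = 3.38 V.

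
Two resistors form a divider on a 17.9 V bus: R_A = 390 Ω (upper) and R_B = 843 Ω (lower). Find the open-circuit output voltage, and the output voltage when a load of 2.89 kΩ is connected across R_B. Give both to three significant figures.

Unloaded: 12.2 V; loaded: 11.2 V

Open-circuit: V = 17.9 × 843/(390 + 843) = 12.2 V.
With the load, R_B becomes R_B‖R_L = 652.6 Ω, so V = 17.9 × 652.6/1043 = 11.2 V.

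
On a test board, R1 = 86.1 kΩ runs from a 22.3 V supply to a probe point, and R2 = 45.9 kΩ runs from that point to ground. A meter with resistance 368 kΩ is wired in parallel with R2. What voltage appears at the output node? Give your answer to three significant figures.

V_out ≈ 7.17 V

The load sits in parallel with R2: R2‖R_L = (45.9 × 368) / (45.9 + 368) = 40.81 kΩ.
V_out = 22.3 × 40.81 / (86.1 + 40.81) = 22.3 × 40.81/126.9 = 7.17 V.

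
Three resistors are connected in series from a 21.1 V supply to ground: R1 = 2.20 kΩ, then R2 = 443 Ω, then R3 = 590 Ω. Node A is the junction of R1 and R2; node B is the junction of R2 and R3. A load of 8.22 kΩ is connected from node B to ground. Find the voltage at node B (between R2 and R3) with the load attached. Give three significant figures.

At node B, R3 is in parallel with the load: R3‖R_L = 550.5 Ω.
Below node A the resistance is R2 + (R3‖R_L) = 993.5 Ω, so V_A = 21.1 × 993.5/3193 = 6.564 V.
Then V_B = V_A × (R3‖R_L)/(R2 + R3‖R_L) = 6.564 × 550.5/993.5 = 3.64 V.

V ≈ 3.64 V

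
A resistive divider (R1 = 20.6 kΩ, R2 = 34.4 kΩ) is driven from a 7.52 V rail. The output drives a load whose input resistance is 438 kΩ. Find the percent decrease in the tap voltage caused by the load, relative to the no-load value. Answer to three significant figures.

The divider's output (Thévenin) resistance is R1‖R2 = 12.88 kΩ.
Fractional drop under load = R_th/(R_th + R_L) = 12.88 / (12.88 + 438) = 0.02858.
So the output falls by 2.86 %.

2.86 %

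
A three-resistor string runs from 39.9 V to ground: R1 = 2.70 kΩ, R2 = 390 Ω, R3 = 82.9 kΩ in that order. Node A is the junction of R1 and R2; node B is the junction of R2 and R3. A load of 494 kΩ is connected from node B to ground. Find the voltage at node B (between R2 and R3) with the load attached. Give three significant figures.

V ≈ 38.2 V

At node B, R3 is in parallel with the load: R3‖R_L = 70990 Ω.
Below node A the resistance is R2 + (R3‖R_L) = 71380 Ω, so V_A = 39.9 × 71380/74080 = 38.45 V.
Then V_B = V_A × (R3‖R_L)/(R2 + R3‖R_L) = 38.45 × 70990/71380 = 38.2 V.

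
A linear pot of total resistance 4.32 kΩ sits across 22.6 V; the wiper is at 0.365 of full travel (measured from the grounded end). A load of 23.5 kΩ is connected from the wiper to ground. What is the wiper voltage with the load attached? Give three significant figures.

The wiper splits the pot into (1−α)R = 2.743 kΩ above and αR = 1.577 kΩ below.
Lower section ‖ load = 1.478 kΩ.
V_wiper = 22.6 × 1.478/(2.743 + 1.478) = 7.91 V.

V ≈ 7.91 V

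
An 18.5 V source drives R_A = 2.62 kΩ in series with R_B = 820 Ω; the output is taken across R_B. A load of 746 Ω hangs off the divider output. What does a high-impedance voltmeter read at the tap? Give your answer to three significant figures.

The load sits in parallel with R_B: R_B‖R_L = (820 × 746) / (820 + 746) = 390.6 Ω.
V_out = 18.5 × 390.6 / (2620 + 390.6) = 18.5 × 390.6/3011 = 2.40 V.
(Unloaded it would have been 4.41 V.)

V_out ≈ 2.40 V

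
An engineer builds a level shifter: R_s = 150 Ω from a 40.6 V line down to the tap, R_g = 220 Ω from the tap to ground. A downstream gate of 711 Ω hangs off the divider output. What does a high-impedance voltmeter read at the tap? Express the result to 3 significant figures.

The load sits in parallel with R_g: R_g‖R_L = (220 × 711) / (220 + 711) = 168.0 Ω.
V_out = 40.6 × 168.0 / (150 + 168.0) = 40.6 × 168.0/318.0 = 21.4 V.

V_out ≈ 21.4 V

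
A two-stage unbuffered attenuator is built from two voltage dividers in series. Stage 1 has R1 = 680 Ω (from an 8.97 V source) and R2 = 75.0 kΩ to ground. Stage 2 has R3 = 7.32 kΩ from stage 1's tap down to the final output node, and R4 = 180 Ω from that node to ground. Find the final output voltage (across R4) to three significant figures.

V_out ≈ 0.196 V

Stage 2 presents R3+R4 = 7500 Ω as a load on stage 1's tap.
Stage 1's lower leg becomes R2‖(R3+R4) = 6818 Ω, so V_mid = 8.97 × 6818/7498 = 8.157 V.
Stage 2 is itself unloaded: V_out = V_mid × R4/(R3+R4) = 8.157 × 180/7500 = 0.196 V.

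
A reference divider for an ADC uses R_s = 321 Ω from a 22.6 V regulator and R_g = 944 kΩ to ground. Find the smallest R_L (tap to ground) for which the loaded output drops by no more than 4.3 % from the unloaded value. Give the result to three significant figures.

R_L(min) ≈ 7.14 kΩ

Output resistance R_th = R_s‖R_g = (321 × 944000)/944300 = 320.9 Ω.
The fractional drop is R_th/(R_th + R_L); requiring this ≤ 0.0430 gives R_L ≥ R_th(1/0.0430 − 1) = 320.9 × 22.26 = 7.14 kΩ.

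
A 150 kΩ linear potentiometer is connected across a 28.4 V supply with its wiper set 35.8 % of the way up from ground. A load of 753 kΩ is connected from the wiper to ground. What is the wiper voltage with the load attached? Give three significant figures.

V ≈ 9.72 V

The wiper splits the pot into (1−α)R = 96.30 kΩ above and αR = 53.70 kΩ below.
Lower section ‖ load = 50.13 kΩ.
V_wiper = 28.4 × 50.13/(96.30 + 50.13) = 9.72 V.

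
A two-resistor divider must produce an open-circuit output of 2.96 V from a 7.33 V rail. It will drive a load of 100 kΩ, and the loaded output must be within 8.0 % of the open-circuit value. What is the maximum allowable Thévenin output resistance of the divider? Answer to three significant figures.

R_th ≤ 8.70 kΩ

Loading drop = R_th/(R_th + R_L) ≤ 0.0800, so R_th ≤ R_L · ε/(1−ε) = 100 kΩ × 0.0800/0.9200 = 8.70 kΩ.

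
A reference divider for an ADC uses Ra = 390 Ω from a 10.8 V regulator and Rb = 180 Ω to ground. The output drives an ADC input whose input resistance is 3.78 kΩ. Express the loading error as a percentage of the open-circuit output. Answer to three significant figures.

3.16 %

The divider's output (Thévenin) resistance is Ra‖Rb = 123.2 Ω.
Fractional drop under load = R_th/(R_th + R_L) = 123.2 / (123.2 + 3780) = 0.03155.
So the output falls by 3.16 %.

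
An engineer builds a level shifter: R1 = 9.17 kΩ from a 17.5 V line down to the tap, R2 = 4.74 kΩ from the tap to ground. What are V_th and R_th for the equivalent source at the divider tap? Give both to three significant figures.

V_th is the open-circuit tap voltage: 17.5 × 4.74/(9.17 + 4.74) = 5.96 V.
With the supply zeroed, R1 and R2 appear in parallel from the tap: R_th = R1‖R2 = (9.17 × 4.74)/13.91 = 3.12 kΩ.

V_th = 5.96 V, R_th = 3.12 kΩ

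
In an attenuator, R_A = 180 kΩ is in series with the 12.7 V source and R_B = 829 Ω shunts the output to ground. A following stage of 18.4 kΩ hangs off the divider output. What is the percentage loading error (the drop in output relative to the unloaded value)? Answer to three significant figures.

4.29 %

The divider's output (Thévenin) resistance is R_A‖R_B = 825.2 Ω.
Fractional drop under load = R_th/(R_th + R_L) = 825.2 / (825.2 + 18400) = 0.04292.
So the output falls by 4.29 %.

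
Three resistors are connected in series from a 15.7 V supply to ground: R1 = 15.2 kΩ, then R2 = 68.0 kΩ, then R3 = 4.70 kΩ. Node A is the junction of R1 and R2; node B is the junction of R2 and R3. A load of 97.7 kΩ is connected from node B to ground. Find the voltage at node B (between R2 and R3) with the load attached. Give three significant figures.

At node B, R3 is in parallel with the load: R3‖R_L = 4.484 kΩ.
Below node A the resistance is R2 + (R3‖R_L) = 72.48 kΩ, so V_A = 15.7 × 72.48/87.68 = 12.98 V.
Then V_B = V_A × (R3‖R_L)/(R2 + R3‖R_L) = 12.98 × 4.484/72.48 = 0.803 V.

V ≈ 0.803 V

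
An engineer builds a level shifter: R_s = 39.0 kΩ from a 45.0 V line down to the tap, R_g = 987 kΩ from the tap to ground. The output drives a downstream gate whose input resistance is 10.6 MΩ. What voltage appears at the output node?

The load sits in parallel with R_g: R_g‖R_L = (987 × 10600) / (987 + 10600) = 902.9 kΩ.
V_out = 45.0 × 902.9 / (39.0 + 902.9) = 45.0 × 902.9/941.9 = 43.1 V.

V_out ≈ 43.1 V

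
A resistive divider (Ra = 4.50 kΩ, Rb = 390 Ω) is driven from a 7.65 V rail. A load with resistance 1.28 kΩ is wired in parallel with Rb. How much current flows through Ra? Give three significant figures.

Rb‖R_L = 298.9 Ω, so the source sees Ra + Rb‖R_L = 4799 Ω.
I = 7.65 V / 4799 Ω = 1.59 mA.

I ≈ 1.59 mA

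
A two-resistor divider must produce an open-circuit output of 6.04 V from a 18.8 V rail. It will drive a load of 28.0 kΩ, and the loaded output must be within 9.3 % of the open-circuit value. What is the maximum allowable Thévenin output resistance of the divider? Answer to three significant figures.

R_th ≤ 2.87 kΩ

Loading drop = R_th/(R_th + R_L) ≤ 0.0930, so R_th ≤ R_L · ε/(1−ε) = 28.0 kΩ × 0.0930/0.9070 = 2.87 kΩ.
(Any R1, R2 with R2/(R1+R2) = 0.321 and R1‖R2 ≤ 2.87 kΩ will meet the spec.)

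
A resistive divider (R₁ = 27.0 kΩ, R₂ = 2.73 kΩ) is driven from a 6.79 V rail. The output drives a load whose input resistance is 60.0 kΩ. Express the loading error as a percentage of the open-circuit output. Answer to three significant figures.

The divider's output (Thévenin) resistance is R₁‖R₂ = 2.479 kΩ.
Fractional drop under load = R_th/(R_th + R_L) = 2.479 / (2.479 + 60.0) = 0.03968.
So the output falls by 3.97 %.

3.97 %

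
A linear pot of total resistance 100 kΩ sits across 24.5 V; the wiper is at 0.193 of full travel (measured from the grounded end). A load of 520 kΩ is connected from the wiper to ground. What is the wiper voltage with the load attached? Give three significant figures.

The wiper splits the pot into (1−α)R = 80.70 kΩ above and αR = 19.30 kΩ below.
Lower section ‖ load = 18.61 kΩ.
V_wiper = 24.5 × 18.61/(80.70 + 18.61) = 4.59 V.

V ≈ 4.59 V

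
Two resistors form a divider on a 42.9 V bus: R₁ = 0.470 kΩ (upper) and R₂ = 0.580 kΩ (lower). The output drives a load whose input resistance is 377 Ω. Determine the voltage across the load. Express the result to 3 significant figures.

V_out ≈ 14.0 V

The load sits in parallel with R₂: R₂‖R_L = (580 × 377) / (580 + 377) = 228.5 Ω.
V_out = 42.9 × 228.5 / (470 + 228.5) = 42.9 × 228.5/698.5 = 14.0 V.
(Unloaded it would have been 23.7 V.)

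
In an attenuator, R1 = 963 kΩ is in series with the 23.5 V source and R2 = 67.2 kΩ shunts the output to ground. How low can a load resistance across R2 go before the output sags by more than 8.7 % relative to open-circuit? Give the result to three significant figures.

R_L(min) ≈ 659 kΩ

Output resistance R_th = R1‖R2 = (963 × 67.2)/1030 = 62.82 kΩ.
The fractional drop is R_th/(R_th + R_L); requiring this ≤ 0.0870 gives R_L ≥ R_th(1/0.0870 − 1) = 62.82 × 10.49 = 659 kΩ.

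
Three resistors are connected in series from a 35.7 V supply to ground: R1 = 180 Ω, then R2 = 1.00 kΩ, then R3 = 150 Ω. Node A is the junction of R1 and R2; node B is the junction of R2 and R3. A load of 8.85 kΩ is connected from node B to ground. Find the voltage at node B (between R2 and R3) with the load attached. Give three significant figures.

V ≈ 3.97 V

At node B, R3 is in parallel with the load: R3‖R_L = 147.5 Ω.
Below node A the resistance is R2 + (R3‖R_L) = 1148 Ω, so V_A = 35.7 × 1148/1328 = 30.86 V.
Then V_B = V_A × (R3‖R_L)/(R2 + R3‖R_L) = 30.86 × 147.5/1148 = 3.97 V.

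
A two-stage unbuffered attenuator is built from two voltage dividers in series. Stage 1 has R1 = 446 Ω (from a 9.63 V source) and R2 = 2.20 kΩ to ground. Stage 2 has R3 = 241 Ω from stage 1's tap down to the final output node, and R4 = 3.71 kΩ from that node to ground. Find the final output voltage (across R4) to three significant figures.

Stage 2 presents R3+R4 = 3951 Ω as a load on stage 1's tap.
Stage 1's lower leg becomes R2‖(R3+R4) = 1413 Ω, so V_mid = 9.63 × 1413/1859 = 7.320 V.
Stage 2 is itself unloaded: V_out = V_mid × R4/(R3+R4) = 7.320 × 3710/3951 = 6.87 V.

V_out ≈ 6.87 V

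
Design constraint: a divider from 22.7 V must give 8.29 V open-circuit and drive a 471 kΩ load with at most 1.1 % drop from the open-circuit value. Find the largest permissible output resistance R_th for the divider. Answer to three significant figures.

Loading drop = R_th/(R_th + R_L) ≤ 0.0110, so R_th ≤ R_L · ε/(1−ε) = 471 kΩ × 0.0110/0.9890 = 5.24 kΩ.

R_th ≤ 5.24 kΩ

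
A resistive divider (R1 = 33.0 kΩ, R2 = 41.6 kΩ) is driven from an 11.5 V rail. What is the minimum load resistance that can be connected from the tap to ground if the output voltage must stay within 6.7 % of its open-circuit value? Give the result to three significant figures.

Output resistance R_th = R1‖R2 = (33.0 × 41.6)/74.60 = 18.40 kΩ.
The fractional drop is R_th/(R_th + R_L); requiring this ≤ 0.0670 gives R_L ≥ R_th(1/0.0670 − 1) = 18.40 × 13.93 = 256 kΩ.

R_L(min) ≈ 256 kΩ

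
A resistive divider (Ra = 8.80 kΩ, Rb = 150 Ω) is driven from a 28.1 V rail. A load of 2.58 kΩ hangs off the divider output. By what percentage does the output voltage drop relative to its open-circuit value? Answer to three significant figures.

5.41 %

The divider's output (Thévenin) resistance is Ra‖Rb = 147.5 Ω.
Fractional drop under load = R_th/(R_th + R_L) = 147.5 / (147.5 + 2580) = 0.05407.
So the output falls by 5.41 %.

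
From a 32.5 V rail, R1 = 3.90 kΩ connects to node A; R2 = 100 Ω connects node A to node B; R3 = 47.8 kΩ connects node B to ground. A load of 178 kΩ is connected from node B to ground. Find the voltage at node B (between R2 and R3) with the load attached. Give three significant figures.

At node B, R3 is in parallel with the load: R3‖R_L = 37680 Ω.
Below node A the resistance is R2 + (R3‖R_L) = 37780 Ω, so V_A = 32.5 × 37780/41680 = 29.46 V.
Then V_B = V_A × (R3‖R_L)/(R2 + R3‖R_L) = 29.46 × 37680/37780 = 29.4 V.

V ≈ 29.4 V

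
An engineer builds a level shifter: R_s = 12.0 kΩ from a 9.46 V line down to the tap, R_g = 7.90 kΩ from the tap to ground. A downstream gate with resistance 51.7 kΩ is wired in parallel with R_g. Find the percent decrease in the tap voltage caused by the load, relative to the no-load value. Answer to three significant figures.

8.44 %

Unloaded V = 9.46 × 7.90/19.90 = 3.7555 V.
Loaded: R_g‖R_L = 6.853 kΩ, giving V = 9.46 × 6.853/18.85 = 3.4386 V.
Drop = (3.7555 − 3.4386) / 3.7555 = 8.44 %.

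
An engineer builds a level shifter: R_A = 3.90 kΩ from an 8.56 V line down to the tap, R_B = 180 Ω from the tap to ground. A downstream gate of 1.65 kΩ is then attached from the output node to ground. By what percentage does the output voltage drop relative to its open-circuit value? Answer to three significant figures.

Unloaded V = 8.56 × 180/4080 = 0.37765 V.
Loaded: R_B‖R_L = 162.3 Ω, giving V = 8.56 × 162.3/4062 = 0.34199 V.
Drop = (0.37765 − 0.34199) / 0.37765 = 9.44 %.

9.44 %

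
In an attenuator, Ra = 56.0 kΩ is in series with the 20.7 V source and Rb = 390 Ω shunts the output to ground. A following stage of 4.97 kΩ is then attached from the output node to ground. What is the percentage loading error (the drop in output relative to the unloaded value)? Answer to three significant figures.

The divider's output (Thévenin) resistance is Ra‖Rb = 387.3 Ω.
Fractional drop under load = R_th/(R_th + R_L) = 387.3 / (387.3 + 4970) = 0.07229.
So the output falls by 7.23 %.

7.23 %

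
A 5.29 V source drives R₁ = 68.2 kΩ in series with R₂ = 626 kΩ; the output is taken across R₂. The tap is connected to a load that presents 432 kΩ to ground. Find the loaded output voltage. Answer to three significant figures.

V_out ≈ 4.18 V

The load sits in parallel with R₂: R₂‖R_L = (626 × 432) / (626 + 432) = 255.6 kΩ.
V_out = 5.29 × 255.6 / (68.2 + 255.6) = 5.29 × 255.6/323.8 = 4.18 V.
(Unloaded it would have been 4.77 V.)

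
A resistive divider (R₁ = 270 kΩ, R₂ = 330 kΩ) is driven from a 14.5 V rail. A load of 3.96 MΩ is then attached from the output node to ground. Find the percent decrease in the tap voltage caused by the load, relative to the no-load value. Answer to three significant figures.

The divider's output (Thévenin) resistance is R₁‖R₂ = 148.5 kΩ.
Fractional drop under load = R_th/(R_th + R_L) = 148.5 / (148.5 + 3960) = 0.03614.
So the output falls by 3.61 %.

3.61 %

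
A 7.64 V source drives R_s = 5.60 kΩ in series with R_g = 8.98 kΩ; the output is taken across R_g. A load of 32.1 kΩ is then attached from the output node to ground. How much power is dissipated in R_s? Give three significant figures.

Total resistance from the source is R_s + (R_g‖R_L) = 12.62 kΩ, so I = 7.64/12.62 kΩ = 0.6055 mA.
P = I²·R_s = (0.6055 mA)² × 5.60 kΩ = 2.05 mW.

P ≈ 2.05 mW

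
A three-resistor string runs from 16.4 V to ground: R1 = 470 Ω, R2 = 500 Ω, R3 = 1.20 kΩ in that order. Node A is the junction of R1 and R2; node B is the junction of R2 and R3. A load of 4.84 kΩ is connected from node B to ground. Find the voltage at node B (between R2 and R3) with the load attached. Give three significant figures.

V ≈ 8.16 V

At node B, R3 is in parallel with the load: R3‖R_L = 961.6 Ω.
Below node A the resistance is R2 + (R3‖R_L) = 1462 Ω, so V_A = 16.4 × 1462/1932 = 12.41 V.
Then V_B = V_A × (R3‖R_L)/(R2 + R3‖R_L) = 12.41 × 961.6/1462 = 8.16 V.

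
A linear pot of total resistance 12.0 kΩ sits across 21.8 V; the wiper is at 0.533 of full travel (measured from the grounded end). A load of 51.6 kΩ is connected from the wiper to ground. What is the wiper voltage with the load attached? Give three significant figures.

V ≈ 11.0 V

The wiper splits the pot into (1−α)R = 5.604 kΩ above and αR = 6.396 kΩ below.
Lower section ‖ load = 5.691 kΩ.
V_wiper = 21.8 × 5.691/(5.604 + 5.691) = 11.0 V.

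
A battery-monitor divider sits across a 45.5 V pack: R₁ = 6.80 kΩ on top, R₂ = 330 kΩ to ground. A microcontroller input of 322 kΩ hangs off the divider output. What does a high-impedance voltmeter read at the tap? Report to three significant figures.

V_out ≈ 43.7 V

The load sits in parallel with R₂: R₂‖R_L = (330 × 322) / (330 + 322) = 163.0 kΩ.
V_out = 45.5 × 163.0 / (6.80 + 163.0) = 45.5 × 163.0/169.8 = 43.7 V.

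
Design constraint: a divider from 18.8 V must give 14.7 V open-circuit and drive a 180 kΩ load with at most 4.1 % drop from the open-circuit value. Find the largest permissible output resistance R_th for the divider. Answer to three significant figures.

Loading drop = R_th/(R_th + R_L) ≤ 0.0410, so R_th ≤ R_L · ε/(1−ε) = 180 kΩ × 0.0410/0.9590 = 7.70 kΩ.
(Any R1, R2 with R2/(R1+R2) = 0.782 and R1‖R2 ≤ 7.70 kΩ will meet the spec.)

R_th ≤ 7.70 kΩ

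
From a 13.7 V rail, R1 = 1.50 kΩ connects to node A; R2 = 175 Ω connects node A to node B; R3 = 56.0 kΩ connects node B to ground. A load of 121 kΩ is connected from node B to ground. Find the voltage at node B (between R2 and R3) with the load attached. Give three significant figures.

V ≈ 13.1 V

At node B, R3 is in parallel with the load: R3‖R_L = 38280 Ω.
Below node A the resistance is R2 + (R3‖R_L) = 38460 Ω, so V_A = 13.7 × 38460/39960 = 13.19 V.
Then V_B = V_A × (R3‖R_L)/(R2 + R3‖R_L) = 13.19 × 38280/38460 = 13.1 V.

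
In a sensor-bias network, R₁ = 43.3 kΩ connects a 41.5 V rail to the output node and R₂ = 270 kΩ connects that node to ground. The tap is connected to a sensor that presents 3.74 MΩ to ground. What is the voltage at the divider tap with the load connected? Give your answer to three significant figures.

The load sits in parallel with R₂: R₂‖R_L = (270 × 3740) / (270 + 3740) = 251.8 kΩ.
V_out = 41.5 × 251.8 / (43.3 + 251.8) = 41.5 × 251.8/295.1 = 35.4 V.

V_out ≈ 35.4 V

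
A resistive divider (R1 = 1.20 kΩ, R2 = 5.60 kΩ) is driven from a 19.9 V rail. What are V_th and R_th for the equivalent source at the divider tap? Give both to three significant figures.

V_th is the open-circuit tap voltage: 19.9 × 5.60/(1.20 + 5.60) = 16.4 V.
With the supply zeroed, R1 and R2 appear in parallel from the tap: R_th = R1‖R2 = (1.20 × 5.60)/6.800 = 988 Ω.

V_th = 16.4 V, R_th = 988 Ω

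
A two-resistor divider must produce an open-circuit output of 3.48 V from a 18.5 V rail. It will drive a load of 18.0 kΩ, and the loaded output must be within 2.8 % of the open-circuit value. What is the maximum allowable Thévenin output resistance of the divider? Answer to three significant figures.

Loading drop = R_th/(R_th + R_L) ≤ 0.0280, so R_th ≤ R_L · ε/(1−ε) = 18.0 kΩ × 0.0280/0.9720 = 519 Ω.
(Any R1, R2 with R2/(R1+R2) = 0.188 and R1‖R2 ≤ 519 Ω will meet the spec.)

R_th ≤ 519 Ω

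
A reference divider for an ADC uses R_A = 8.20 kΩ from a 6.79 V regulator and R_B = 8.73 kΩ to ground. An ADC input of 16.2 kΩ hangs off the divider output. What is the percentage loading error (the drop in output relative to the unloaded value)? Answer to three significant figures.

The divider's output (Thévenin) resistance is R_A‖R_B = 4.228 kΩ.
Fractional drop under load = R_th/(R_th + R_L) = 4.228 / (4.228 + 16.2) = 0.2070.
So the output falls by 20.7 %.

20.7 %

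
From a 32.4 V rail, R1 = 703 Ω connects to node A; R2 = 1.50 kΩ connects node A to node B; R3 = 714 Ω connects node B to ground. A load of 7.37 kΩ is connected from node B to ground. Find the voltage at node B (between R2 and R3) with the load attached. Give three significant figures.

V ≈ 7.39 V

At node B, R3 is in parallel with the load: R3‖R_L = 650.9 Ω.
Below node A the resistance is R2 + (R3‖R_L) = 2151 Ω, so V_A = 32.4 × 2151/2854 = 24.42 V.
Then V_B = V_A × (R3‖R_L)/(R2 + R3‖R_L) = 24.42 × 650.9/2151 = 7.39 V.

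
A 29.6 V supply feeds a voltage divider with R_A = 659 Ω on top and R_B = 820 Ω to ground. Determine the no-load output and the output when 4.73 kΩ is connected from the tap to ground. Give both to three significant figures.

Unloaded: 16.4 V; loaded: 15.2 V

Open-circuit: V = 29.6 × 820/(659 + 820) = 16.4 V.
With the load, R_B becomes R_B‖R_L = 698.8 Ω, so V = 29.6 × 698.8/1358 = 15.2 V.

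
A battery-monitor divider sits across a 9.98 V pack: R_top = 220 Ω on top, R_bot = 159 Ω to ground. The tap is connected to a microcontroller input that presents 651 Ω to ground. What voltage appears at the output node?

V_out ≈ 3.67 V

The load sits in parallel with R_bot: R_bot‖R_L = (159 × 651) / (159 + 651) = 127.8 Ω.
V_out = 9.98 × 127.8 / (220 + 127.8) = 9.98 × 127.8/347.8 = 3.67 V.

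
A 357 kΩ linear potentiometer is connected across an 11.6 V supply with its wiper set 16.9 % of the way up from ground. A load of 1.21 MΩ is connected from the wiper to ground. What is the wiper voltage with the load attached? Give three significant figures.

V ≈ 1.88 V

The wiper splits the pot into (1−α)R = 296.7 kΩ above and αR = 60.33 kΩ below.
Lower section ‖ load = 57.47 kΩ.
V_wiper = 11.6 × 57.47/(296.7 + 57.47) = 1.88 V.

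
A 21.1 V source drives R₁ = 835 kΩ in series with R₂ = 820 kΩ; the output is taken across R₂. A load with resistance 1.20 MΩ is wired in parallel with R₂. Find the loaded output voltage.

V_out ≈ 7.77 V

The load sits in parallel with R₂: R₂‖R_L = (820 × 1200) / (820 + 1200) = 487.1 kΩ.
V_out = 21.1 × 487.1 / (835 + 487.1) = 21.1 × 487.1/1322 = 7.77 V.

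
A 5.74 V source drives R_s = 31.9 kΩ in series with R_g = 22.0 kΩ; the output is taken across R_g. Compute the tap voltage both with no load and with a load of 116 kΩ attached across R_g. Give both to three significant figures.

Unloaded: 2.34 V; loaded: 2.11 V

Open-circuit: V = 5.74 × 22.0/(31.9 + 22.0) = 2.34 V.
With the load, R_g becomes R_g‖R_L = 18.49 kΩ, so V = 5.74 × 18.49/50.39 = 2.11 V.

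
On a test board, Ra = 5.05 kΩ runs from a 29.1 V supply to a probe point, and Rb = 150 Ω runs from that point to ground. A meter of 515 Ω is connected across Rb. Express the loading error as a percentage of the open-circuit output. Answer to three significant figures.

22.0 %

The divider's output (Thévenin) resistance is Ra‖Rb = 145.7 Ω.
Fractional drop under load = R_th/(R_th + R_L) = 145.7 / (145.7 + 515) = 0.2205.
So the output falls by 22.0 %.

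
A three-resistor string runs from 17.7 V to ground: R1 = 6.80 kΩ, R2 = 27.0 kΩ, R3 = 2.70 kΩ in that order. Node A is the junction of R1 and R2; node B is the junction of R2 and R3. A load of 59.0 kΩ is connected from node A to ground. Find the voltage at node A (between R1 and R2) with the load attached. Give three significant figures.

Below node A the series string R2+R3 = 29.70 kΩ sits in parallel with the 59.0 kΩ load: 19.76 kΩ.
V_A = 17.7 × 19.76/(6.80 + 19.76) = 13.2 V.

V ≈ 13.2 V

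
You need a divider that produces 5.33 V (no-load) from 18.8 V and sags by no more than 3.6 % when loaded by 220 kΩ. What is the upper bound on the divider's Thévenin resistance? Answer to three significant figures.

Loading drop = R_th/(R_th + R_L) ≤ 0.0360, so R_th ≤ R_L · ε/(1−ε) = 220 kΩ × 0.0360/0.9640 = 8.22 kΩ.

R_th ≤ 8.22 kΩ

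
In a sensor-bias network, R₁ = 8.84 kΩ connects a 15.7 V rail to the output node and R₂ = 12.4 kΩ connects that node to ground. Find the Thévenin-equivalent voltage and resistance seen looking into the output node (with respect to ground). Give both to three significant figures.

V_th is the open-circuit tap voltage: 15.7 × 12.4/(8.84 + 12.4) = 9.17 V.
With the supply zeroed, R₁ and R₂ appear in parallel from the tap: R_th = R₁‖R₂ = (8.84 × 12.4)/21.24 = 5.16 kΩ.

V_th = 9.17 V, R_th = 5.16 kΩ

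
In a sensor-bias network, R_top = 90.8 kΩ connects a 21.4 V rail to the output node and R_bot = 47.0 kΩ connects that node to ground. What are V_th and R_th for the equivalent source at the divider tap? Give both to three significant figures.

V_th = 7.30 V, R_th = 31.0 kΩ

V_th is the open-circuit tap voltage: 21.4 × 47.0/(90.8 + 47.0) = 7.30 V.
With the supply zeroed, R_top and R_bot appear in parallel from the tap: R_th = R_top‖R_bot = (90.8 × 47.0)/137.8 = 31.0 kΩ.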